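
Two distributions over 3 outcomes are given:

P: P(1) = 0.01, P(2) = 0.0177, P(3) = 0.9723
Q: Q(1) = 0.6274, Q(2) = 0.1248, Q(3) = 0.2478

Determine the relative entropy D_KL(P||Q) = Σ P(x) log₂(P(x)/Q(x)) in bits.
1.8080 bits

D_KL(P||Q) = Σ P(x) log₂(P(x)/Q(x))

Computing term by term:
  P(1)·log₂(P(1)/Q(1)) = 0.01·log₂(0.01/0.6274) = -0.05971
  P(2)·log₂(P(2)/Q(2)) = 0.0177·log₂(0.0177/0.1248) = -0.04988
  P(3)·log₂(P(3)/Q(3)) = 0.9723·log₂(0.9723/0.2478) = 1.91759

D_KL(P||Q) = -0.05971 - 0.04988 + 1.91759 = 1.80800 ≈ 1.8080 bits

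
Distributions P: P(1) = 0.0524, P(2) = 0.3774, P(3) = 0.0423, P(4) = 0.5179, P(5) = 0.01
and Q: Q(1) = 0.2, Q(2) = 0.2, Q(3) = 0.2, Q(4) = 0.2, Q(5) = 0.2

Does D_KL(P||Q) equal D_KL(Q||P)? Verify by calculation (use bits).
D_KL(P||Q) = 0.8174 bits, D_KL(Q||P) = 1.2414 bits. No — D_KL(P||Q) ≠ D_KL(Q||P) for this pair.

D_KL(P||Q) = Σ P(x) log₂(P(x)/Q(x))

Computing term by term:
  P(1)·log₂(P(1)/Q(1)) = 0.0524·log₂(0.0524/0.2) = -0.10126
  P(2)·log₂(P(2)/Q(2)) = 0.3774·log₂(0.3774/0.2) = 0.34573
  P(3)·log₂(P(3)/Q(3)) = 0.0423·log₂(0.0423/0.2) = -0.09481
  P(4)·log₂(P(4)/Q(4)) = 0.5179·log₂(0.5179/0.2) = 0.71091
  P(5)·log₂(P(5)/Q(5)) = 0.01·log₂(0.01/0.2) = -0.04322

D_KL(P||Q) = -0.10126 + 0.34573 - 0.09481 + 0.71091 - 0.04322 = 0.81735 ≈ 0.8174 bits

D_KL(Q||P) = Σ Q(x) log₂(Q(x)/P(x))

Computing term by term:
  Q(1)·log₂(Q(1)/P(1)) = 0.2·log₂(0.2/0.0524) = 0.38647
  Q(2)·log₂(Q(2)/P(2)) = 0.2·log₂(0.2/0.3774) = -0.18322
  Q(3)·log₂(Q(3)/P(3)) = 0.2·log₂(0.2/0.0423) = 0.44825
  Q(4)·log₂(Q(4)/P(4)) = 0.2·log₂(0.2/0.5179) = -0.27453
  Q(5)·log₂(Q(5)/P(5)) = 0.2·log₂(0.2/0.01) = 0.86439

D_KL(Q||P) = 0.38647 - 0.18322 + 0.44825 - 0.27453 + 0.86439 = 1.24136 ≈ 1.2414 bits

These are NOT equal (difference: 0.4240 bits). KL divergence is asymmetric: D_KL(P||Q) ≠ D_KL(Q||P) in general.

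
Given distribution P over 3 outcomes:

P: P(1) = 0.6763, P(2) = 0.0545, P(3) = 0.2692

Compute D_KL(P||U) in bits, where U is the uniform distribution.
0.4649 bits

U(i) = 1/3 for all i

D_KL(P||U) = Σ P(x) log₂(P(x) / (1/3))
           = Σ P(x) log₂(P(x)) + log₂(3)
           = log₂(3) - H(P)

H(P) = -Σ P(x) log₂(P(x)):
  -P(1)·log₂(P(1)) = -(0.6763)·log₂(0.6763) = 0.38161
  -P(2)·log₂(P(2)) = -(0.0545)·log₂(0.0545) = 0.22877
  -P(3)·log₂(P(3)) = -(0.2692)·log₂(0.2692) = 0.50966
H(P) = 0.38161 + 0.22877 + 0.50966 = 1.12004 bits

log₂(3) = 1.58496 bits

D_KL(P||U) = 1.58496 - 1.12004 = 0.46492 ≈ 0.4649 bits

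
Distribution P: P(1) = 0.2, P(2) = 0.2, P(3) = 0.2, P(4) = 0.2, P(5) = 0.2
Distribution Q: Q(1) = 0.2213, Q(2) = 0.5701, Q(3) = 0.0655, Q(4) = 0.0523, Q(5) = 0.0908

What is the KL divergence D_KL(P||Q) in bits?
0.6055 bits

D_KL(P||Q) = Σ P(x) log₂(P(x)/Q(x))

Computing term by term:
  P(1)·log₂(P(1)/Q(1)) = 0.2·log₂(0.2/0.2213) = -0.02920
  P(2)·log₂(P(2)/Q(2)) = 0.2·log₂(0.2/0.5701) = -0.30224
  P(3)·log₂(P(3)/Q(3)) = 0.2·log₂(0.2/0.0655) = 0.32209
  P(4)·log₂(P(4)/Q(4)) = 0.2·log₂(0.2/0.0523) = 0.38702
  P(5)·log₂(P(5)/Q(5)) = 0.2·log₂(0.2/0.0908) = 0.22785

D_KL(P||Q) = -0.02920 - 0.30224 + 0.32209 + 0.38702 + 0.22785 = 0.60552 ≈ 0.6055 bits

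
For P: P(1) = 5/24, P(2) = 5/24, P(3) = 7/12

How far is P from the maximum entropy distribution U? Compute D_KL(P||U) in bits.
0.1884 bits

U(i) = 1/3 for all i

D_KL(P||U) = Σ P(x) log₂(P(x) / (1/3))
           = Σ P(x) log₂(P(x)) + log₂(3)
           = log₂(3) - H(P)

H(P) = -Σ P(x) log₂(P(x)):
  -P(1)·log₂(P(1)) = -(5/24)·log₂(5/24) = 0.47147
  -P(2)·log₂(P(2)) = -(5/24)·log₂(5/24) = 0.47147
  -P(3)·log₂(P(3)) = -(7/12)·log₂(7/12) = 0.45360
H(P) = 0.47147 + 0.47147 + 0.45360 = 1.39654 bits

log₂(3) = 1.58496 bits

D_KL(P||U) = 1.58496 - 1.39654 = 0.18842 ≈ 0.1884 bits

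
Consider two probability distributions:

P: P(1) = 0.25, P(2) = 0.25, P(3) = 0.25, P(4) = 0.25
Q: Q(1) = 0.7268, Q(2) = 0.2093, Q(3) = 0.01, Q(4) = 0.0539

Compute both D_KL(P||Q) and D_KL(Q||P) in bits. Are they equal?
D_KL(P||Q) = 1.3935 bits, D_KL(Q||P) = 0.8996 bits. No, they are not equal.

D_KL(P||Q) = Σ P(x) log₂(P(x)/Q(x))

Computing term by term:
  P(1)·log₂(P(1)/Q(1)) = 0.25·log₂(0.25/0.7268) = -0.38491
  P(2)·log₂(P(2)/Q(2)) = 0.25·log₂(0.25/0.2093) = 0.06409
  P(3)·log₂(P(3)/Q(3)) = 0.25·log₂(0.25/0.01) = 1.16096
  P(4)·log₂(P(4)/Q(4)) = 0.25·log₂(0.25/0.0539) = 0.55339

D_KL(P||Q) = -0.38491 + 0.06409 + 1.16096 + 0.55339 = 1.39353 ≈ 1.3935 bits

D_KL(Q||P) = Σ Q(x) log₂(Q(x)/P(x))

Computing term by term:
  Q(1)·log₂(Q(1)/P(1)) = 0.7268·log₂(0.7268/0.25) = 1.11900
  Q(2)·log₂(Q(2)/P(2)) = 0.2093·log₂(0.2093/0.25) = -0.05366
  Q(3)·log₂(Q(3)/P(3)) = 0.01·log₂(0.01/0.25) = -0.04644
  Q(4)·log₂(Q(4)/P(4)) = 0.0539·log₂(0.0539/0.25) = -0.11931

D_KL(Q||P) = 1.11900 - 0.05366 - 0.04644 - 0.11931 = 0.89959 ≈ 0.8996 bits

These are NOT equal (difference: 0.4939 bits). KL divergence is asymmetric: D_KL(P||Q) ≠ D_KL(Q||P) in general.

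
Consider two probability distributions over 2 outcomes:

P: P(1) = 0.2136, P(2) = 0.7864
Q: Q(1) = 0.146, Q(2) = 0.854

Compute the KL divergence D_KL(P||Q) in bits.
0.0237 bits

D_KL(P||Q) = Σ P(x) log₂(P(x)/Q(x))

Computing term by term:
  P(1)·log₂(P(1)/Q(1)) = 0.2136·log₂(0.2136/0.146) = 0.11725
  P(2)·log₂(P(2)/Q(2)) = 0.7864·log₂(0.7864/0.854) = -0.09356

D_KL(P||Q) = 0.11725 - 0.09356 = 0.02369 ≈ 0.0237 bits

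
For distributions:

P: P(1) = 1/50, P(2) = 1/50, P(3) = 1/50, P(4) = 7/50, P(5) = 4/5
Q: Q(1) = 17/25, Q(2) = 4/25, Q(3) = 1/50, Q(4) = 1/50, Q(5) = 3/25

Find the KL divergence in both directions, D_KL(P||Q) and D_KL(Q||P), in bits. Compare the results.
D_KL(P||Q) = 2.4209 bits, D_KL(Q||P) = 3.5549 bits. D_KL(Q||P) is larger than D_KL(P||Q) by 1.1340 bits; the two directions differ.

D_KL(P||Q) = Σ P(x) log₂(P(x)/Q(x))

Computing term by term:
  P(1)·log₂(P(1)/Q(1)) = (1/50)·log₂((1/50)/(17/25)) = -0.10175
  P(2)·log₂(P(2)/Q(2)) = (1/50)·log₂((1/50)/(4/25)) = -0.06000
  P(3)·log₂(P(3)/Q(3)) = (1/50)·log₂((1/50)/(1/50)) = 0.00000
  P(4)·log₂(P(4)/Q(4)) = (7/50)·log₂((7/50)/(1/50)) = 0.39303
  P(5)·log₂(P(5)/Q(5)) = (4/5)·log₂((4/5)/(3/25)) = 2.18957

D_KL(P||Q) = -0.10175 - 0.06000 + 0.00000 + 0.39303 + 2.18957 = 2.42085 ≈ 2.4209 bits

D_KL(Q||P) = Σ Q(x) log₂(Q(x)/P(x))

Computing term by term:
  Q(1)·log₂(Q(1)/P(1)) = (17/25)·log₂((17/25)/(1/50)) = 3.45947
  Q(2)·log₂(Q(2)/P(2)) = (4/25)·log₂((4/25)/(1/50)) = 0.48000
  Q(3)·log₂(Q(3)/P(3)) = (1/50)·log₂((1/50)/(1/50)) = 0.00000
  Q(4)·log₂(Q(4)/P(4)) = (1/50)·log₂((1/50)/(7/50)) = -0.05615
  Q(5)·log₂(Q(5)/P(5)) = (3/25)·log₂((3/25)/(4/5)) = -0.32844

D_KL(Q||P) = 3.45947 + 0.48000 + 0.00000 - 0.05615 - 0.32844 = 3.55488 ≈ 3.5549 bits

These are NOT equal (difference: 1.1340 bits). KL divergence is asymmetric: D_KL(P||Q) ≠ D_KL(Q||P) in general.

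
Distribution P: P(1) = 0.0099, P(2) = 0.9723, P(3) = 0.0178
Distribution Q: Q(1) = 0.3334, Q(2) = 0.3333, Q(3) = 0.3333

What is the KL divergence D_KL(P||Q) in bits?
1.3763 bits

D_KL(P||Q) = Σ P(x) log₂(P(x)/Q(x))

Computing term by term:
  P(1)·log₂(P(1)/Q(1)) = 0.0099·log₂(0.0099/0.3334) = -0.05023
  P(2)·log₂(P(2)/Q(2)) = 0.9723·log₂(0.9723/0.3333) = 1.50180
  P(3)·log₂(P(3)/Q(3)) = 0.0178·log₂(0.0178/0.3333) = -0.07524

D_KL(P||Q) = -0.05023 + 1.50180 - 0.07524 = 1.37633 ≈ 1.3763 bits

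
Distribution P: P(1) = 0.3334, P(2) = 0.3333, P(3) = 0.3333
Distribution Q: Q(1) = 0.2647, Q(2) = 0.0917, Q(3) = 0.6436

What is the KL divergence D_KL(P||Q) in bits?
0.4151 bits

D_KL(P||Q) = Σ P(x) log₂(P(x)/Q(x))

Computing term by term:
  P(1)·log₂(P(1)/Q(1)) = 0.3334·log₂(0.3334/0.2647) = 0.11099
  P(2)·log₂(P(2)/Q(2)) = 0.3333·log₂(0.3333/0.0917) = 0.62055
  P(3)·log₂(P(3)/Q(3)) = 0.3333·log₂(0.3333/0.6436) = -0.31642

D_KL(P||Q) = 0.11099 + 0.62055 - 0.31642 = 0.41512 ≈ 0.4151 bits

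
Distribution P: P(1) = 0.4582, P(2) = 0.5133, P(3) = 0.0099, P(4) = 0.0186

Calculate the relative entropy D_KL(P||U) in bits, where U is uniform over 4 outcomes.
0.8174 bits

U(i) = 1/4 for all i

D_KL(P||U) = Σ P(x) log₂(P(x) / (1/4))
           = Σ P(x) log₂(P(x)) + log₂(4)
           = log₂(4) - H(P)

H(P) = -Σ P(x) log₂(P(x)):
  -P(1)·log₂(P(1)) = -(0.4582)·log₂(0.4582) = 0.51591
  -P(2)·log₂(P(2)) = -(0.5133)·log₂(0.5133) = 0.49386
  -P(3)·log₂(P(3)) = -(0.0099)·log₂(0.0099) = 0.06592
  -P(4)·log₂(P(4)) = -(0.0186)·log₂(0.0186) = 0.10692
H(P) = 0.51591 + 0.49386 + 0.06592 + 0.10692 = 1.18261 bits

log₂(4) = 2.00000 bits

D_KL(P||U) = 2.00000 - 1.18261 = 0.81739 ≈ 0.8174 bits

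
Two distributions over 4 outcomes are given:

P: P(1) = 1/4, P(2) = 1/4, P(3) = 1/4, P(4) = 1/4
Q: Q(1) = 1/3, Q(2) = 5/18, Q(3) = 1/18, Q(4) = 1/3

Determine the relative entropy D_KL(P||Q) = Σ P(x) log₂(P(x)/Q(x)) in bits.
0.2970 bits

D_KL(P||Q) = Σ P(x) log₂(P(x)/Q(x))

Computing term by term:
  P(1)·log₂(P(1)/Q(1)) = (1/4)·log₂((1/4)/(1/3)) = -0.10376
  P(2)·log₂(P(2)/Q(2)) = (1/4)·log₂((1/4)/(5/18)) = -0.03800
  P(3)·log₂(P(3)/Q(3)) = (1/4)·log₂((1/4)/(1/18)) = 0.54248
  P(4)·log₂(P(4)/Q(4)) = (1/4)·log₂((1/4)/(1/3)) = -0.10376

D_KL(P||Q) = -0.10376 - 0.03800 + 0.54248 - 0.10376 = 0.29696 ≈ 0.2970 bits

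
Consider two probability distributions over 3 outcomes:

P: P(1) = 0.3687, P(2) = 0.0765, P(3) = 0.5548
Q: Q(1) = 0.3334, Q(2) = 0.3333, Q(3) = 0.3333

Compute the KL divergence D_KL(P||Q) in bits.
0.2990 bits

D_KL(P||Q) = Σ P(x) log₂(P(x)/Q(x))

Computing term by term:
  P(1)·log₂(P(1)/Q(1)) = 0.3687·log₂(0.3687/0.3334) = 0.05353
  P(2)·log₂(P(2)/Q(2)) = 0.0765·log₂(0.0765/0.3333) = -0.16243
  P(3)·log₂(P(3)/Q(3)) = 0.5548·log₂(0.5548/0.3333) = 0.40786

D_KL(P||Q) = 0.05353 - 0.16243 + 0.40786 = 0.29896 ≈ 0.2990 bits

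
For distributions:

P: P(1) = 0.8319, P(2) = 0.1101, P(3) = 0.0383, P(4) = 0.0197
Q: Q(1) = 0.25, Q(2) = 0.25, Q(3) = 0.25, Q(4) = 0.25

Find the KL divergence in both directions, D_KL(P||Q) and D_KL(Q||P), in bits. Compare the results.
D_KL(P||Q) = 1.1368 bits, D_KL(Q||P) = 1.4552 bits. D_KL(Q||P) is larger than D_KL(P||Q) by 0.3184 bits; the two directions differ.

D_KL(P||Q) = Σ P(x) log₂(P(x)/Q(x))

Computing term by term:
  P(1)·log₂(P(1)/Q(1)) = 0.8319·log₂(0.8319/0.25) = 1.44292
  P(2)·log₂(P(2)/Q(2)) = 0.1101·log₂(0.1101/0.25) = -0.13026
  P(3)·log₂(P(3)/Q(3)) = 0.0383·log₂(0.0383/0.25) = -0.10366
  P(4)·log₂(P(4)/Q(4)) = 0.0197·log₂(0.0197/0.25) = -0.07221

D_KL(P||Q) = 1.44292 - 0.13026 - 0.10366 - 0.07221 = 1.13679 ≈ 1.1368 bits

D_KL(Q||P) = Σ Q(x) log₂(Q(x)/P(x))

Computing term by term:
  Q(1)·log₂(Q(1)/P(1)) = 0.25·log₂(0.25/0.8319) = -0.43362
  Q(2)·log₂(Q(2)/P(2)) = 0.25·log₂(0.25/0.1101) = 0.29578
  Q(3)·log₂(Q(3)/P(3)) = 0.25·log₂(0.25/0.0383) = 0.67663
  Q(4)·log₂(Q(4)/P(4)) = 0.25·log₂(0.25/0.0197) = 0.91642

D_KL(Q||P) = -0.43362 + 0.29578 + 0.67663 + 0.91642 = 1.45521 ≈ 1.4552 bits

These are NOT equal (difference: 0.3184 bits). KL divergence is asymmetric: D_KL(P||Q) ≠ D_KL(Q||P) in general.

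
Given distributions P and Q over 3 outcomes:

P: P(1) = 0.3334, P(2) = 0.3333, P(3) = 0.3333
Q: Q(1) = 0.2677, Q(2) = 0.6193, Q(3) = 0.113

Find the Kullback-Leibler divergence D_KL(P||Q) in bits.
0.3278 bits

D_KL(P||Q) = Σ P(x) log₂(P(x)/Q(x))

Computing term by term:
  P(1)·log₂(P(1)/Q(1)) = 0.3334·log₂(0.3334/0.2677) = 0.10557
  P(2)·log₂(P(2)/Q(2)) = 0.3333·log₂(0.3333/0.6193) = -0.29791
  P(3)·log₂(P(3)/Q(3)) = 0.3333·log₂(0.3333/0.113) = 0.52011

D_KL(P||Q) = 0.10557 - 0.29791 + 0.52011 = 0.32777 ≈ 0.3278 bits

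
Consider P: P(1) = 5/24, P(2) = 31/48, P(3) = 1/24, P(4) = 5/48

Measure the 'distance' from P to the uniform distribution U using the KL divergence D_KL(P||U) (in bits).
0.5902 bits

U(i) = 1/4 for all i

D_KL(P||U) = Σ P(x) log₂(P(x) / (1/4))
           = Σ P(x) log₂(P(x)) + log₂(4)
           = log₂(4) - H(P)

H(P) = -Σ P(x) log₂(P(x)):
  -P(1)·log₂(P(1)) = -(5/24)·log₂(5/24) = 0.47147
  -P(2)·log₂(P(2)) = -(31/48)·log₂(31/48) = 0.40737
  -P(3)·log₂(P(3)) = -(1/24)·log₂(1/24) = 0.19104
  -P(4)·log₂(P(4)) = -(5/48)·log₂(5/48) = 0.33990
H(P) = 0.47147 + 0.40737 + 0.19104 + 0.33990 = 1.40978 bits

log₂(4) = 2.00000 bits

D_KL(P||U) = 2.00000 - 1.40978 = 0.59022 ≈ 0.5902 bits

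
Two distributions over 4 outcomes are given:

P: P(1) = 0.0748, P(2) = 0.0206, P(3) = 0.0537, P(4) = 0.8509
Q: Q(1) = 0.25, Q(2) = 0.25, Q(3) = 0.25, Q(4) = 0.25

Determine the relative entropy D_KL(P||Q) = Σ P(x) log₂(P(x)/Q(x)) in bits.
1.1800 bits

D_KL(P||Q) = Σ P(x) log₂(P(x)/Q(x))

Computing term by term:
  P(1)·log₂(P(1)/Q(1)) = 0.0748·log₂(0.0748/0.25) = -0.13021
  P(2)·log₂(P(2)/Q(2)) = 0.0206·log₂(0.0206/0.25) = -0.07418
  P(3)·log₂(P(3)/Q(3)) = 0.0537·log₂(0.0537/0.25) = -0.11916
  P(4)·log₂(P(4)/Q(4)) = 0.8509·log₂(0.8509/0.25) = 1.50359

D_KL(P||Q) = -0.13021 - 0.07418 - 0.11916 + 1.50359 = 1.18004 ≈ 1.1800 bits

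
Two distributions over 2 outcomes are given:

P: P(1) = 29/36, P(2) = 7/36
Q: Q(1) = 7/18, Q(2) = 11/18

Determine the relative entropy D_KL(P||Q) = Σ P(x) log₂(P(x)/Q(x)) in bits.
0.5251 bits

D_KL(P||Q) = Σ P(x) log₂(P(x)/Q(x))

Computing term by term:
  P(1)·log₂(P(1)/Q(1)) = (29/36)·log₂((29/36)/(7/18)) = 0.84634
  P(2)·log₂(P(2)/Q(2)) = (7/36)·log₂((7/36)/(11/18)) = -0.32124

D_KL(P||Q) = 0.84634 - 0.32124 = 0.52510 ≈ 0.5251 bits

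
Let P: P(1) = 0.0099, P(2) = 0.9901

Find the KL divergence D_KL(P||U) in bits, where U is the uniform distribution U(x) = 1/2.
0.9199 bits

U(i) = 1/2 for all i

D_KL(P||U) = Σ P(x) log₂(P(x) / (1/2))
           = Σ P(x) log₂(P(x)) + log₂(2)
           = log₂(2) - H(P)

H(P) = -Σ P(x) log₂(P(x)):
  -P(1)·log₂(P(1)) = -(0.0099)·log₂(0.0099) = 0.06592
  -P(2)·log₂(P(2)) = -(0.9901)·log₂(0.9901) = 0.01421
H(P) = 0.06592 + 0.01421 = 0.08013 bits

log₂(2) = 1.00000 bits

D_KL(P||U) = 1.00000 - 0.08013 = 0.91987 ≈ 0.9199 bits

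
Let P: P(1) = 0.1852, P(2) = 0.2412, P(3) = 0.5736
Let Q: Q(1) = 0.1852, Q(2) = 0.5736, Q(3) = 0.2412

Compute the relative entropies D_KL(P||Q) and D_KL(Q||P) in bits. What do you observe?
D_KL(P||Q) = 0.4154 bits, D_KL(Q||P) = 0.4154 bits. The two directions give the same value here, because Q is a self-inverse relabeling of P; in general KL divergence is asymmetric.

D_KL(P||Q) = Σ P(x) log₂(P(x)/Q(x))

Computing term by term:
  P(1)·log₂(P(1)/Q(1)) = 0.1852·log₂(0.1852/0.1852) = 0.00000
  P(2)·log₂(P(2)/Q(2)) = 0.2412·log₂(0.2412/0.5736) = -0.30146
  P(3)·log₂(P(3)/Q(3)) = 0.5736·log₂(0.5736/0.2412) = 0.71689

D_KL(P||Q) = 0.00000 - 0.30146 + 0.71689 = 0.41543 ≈ 0.4154 bits

D_KL(Q||P) = Σ Q(x) log₂(Q(x)/P(x))

Computing term by term:
  Q(1)·log₂(Q(1)/P(1)) = 0.1852·log₂(0.1852/0.1852) = 0.00000
  Q(2)·log₂(Q(2)/P(2)) = 0.5736·log₂(0.5736/0.2412) = 0.71689
  Q(3)·log₂(Q(3)/P(3)) = 0.2412·log₂(0.2412/0.5736) = -0.30146

D_KL(Q||P) = 0.00000 + 0.71689 - 0.30146 = 0.41543 ≈ 0.4154 bits

These ARE equal here. Q is P with outcomes relabeled (Q(2) = P(3), Q(3) = P(2)) by a relabeling that is its own inverse, so the two sums contain exactly the same terms in a different order. This is a special case — KL divergence is not symmetric in general: D_KL(P||Q) ≠ D_KL(Q||P) for most P, Q.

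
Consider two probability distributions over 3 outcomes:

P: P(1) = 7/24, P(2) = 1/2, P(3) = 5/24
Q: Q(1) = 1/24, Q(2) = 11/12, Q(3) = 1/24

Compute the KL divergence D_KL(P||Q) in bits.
0.8653 bits

D_KL(P||Q) = Σ P(x) log₂(P(x)/Q(x))

Computing term by term:
  P(1)·log₂(P(1)/Q(1)) = (7/24)·log₂((7/24)/(1/24)) = 0.81881
  P(2)·log₂(P(2)/Q(2)) = (1/2)·log₂((1/2)/(11/12)) = -0.43723
  P(3)·log₂(P(3)/Q(3)) = (5/24)·log₂((5/24)/(1/24)) = 0.48374

D_KL(P||Q) = 0.81881 - 0.43723 + 0.48374 = 0.86532 ≈ 0.8653 bits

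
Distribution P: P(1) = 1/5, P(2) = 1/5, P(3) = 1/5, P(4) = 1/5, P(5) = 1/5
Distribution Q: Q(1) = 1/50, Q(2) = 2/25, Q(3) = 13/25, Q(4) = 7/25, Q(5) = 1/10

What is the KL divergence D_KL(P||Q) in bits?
0.7560 bits

D_KL(P||Q) = Σ P(x) log₂(P(x)/Q(x))

Computing term by term:
  P(1)·log₂(P(1)/Q(1)) = (1/5)·log₂((1/5)/(1/50)) = 0.66439
  P(2)·log₂(P(2)/Q(2)) = (1/5)·log₂((1/5)/(2/25)) = 0.26439
  P(3)·log₂(P(3)/Q(3)) = (1/5)·log₂((1/5)/(13/25)) = -0.27570
  P(4)·log₂(P(4)/Q(4)) = (1/5)·log₂((1/5)/(7/25)) = -0.09709
  P(5)·log₂(P(5)/Q(5)) = (1/5)·log₂((1/5)/(1/10)) = 0.20000

D_KL(P||Q) = 0.66439 + 0.26439 - 0.27570 - 0.09709 + 0.20000 = 0.75599 ≈ 0.7560 bits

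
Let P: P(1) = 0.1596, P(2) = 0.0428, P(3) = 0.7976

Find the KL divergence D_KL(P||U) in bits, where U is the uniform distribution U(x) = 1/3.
0.7076 bits

U(i) = 1/3 for all i

D_KL(P||U) = Σ P(x) log₂(P(x) / (1/3))
           = Σ P(x) log₂(P(x)) + log₂(3)
           = log₂(3) - H(P)

H(P) = -Σ P(x) log₂(P(x)):
  -P(1)·log₂(P(1)) = -(0.1596)·log₂(0.1596) = 0.42254
  -P(2)·log₂(P(2)) = -(0.0428)·log₂(0.0428) = 0.19458
  -P(3)·log₂(P(3)) = -(0.7976)·log₂(0.7976) = 0.26023
H(P) = 0.42254 + 0.19458 + 0.26023 = 0.87735 bits

log₂(3) = 1.58496 bits

D_KL(P||U) = 1.58496 - 0.87735 = 0.70761 ≈ 0.7076 bits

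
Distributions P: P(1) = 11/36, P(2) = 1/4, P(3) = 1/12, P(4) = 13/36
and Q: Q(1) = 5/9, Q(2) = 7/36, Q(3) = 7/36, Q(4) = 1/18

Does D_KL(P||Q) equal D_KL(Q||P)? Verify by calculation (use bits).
D_KL(P||Q) = 0.7004 bits, D_KL(Q||P) = 0.4963 bits. No — D_KL(P||Q) ≠ D_KL(Q||P) for this pair.

D_KL(P||Q) = Σ P(x) log₂(P(x)/Q(x))

Computing term by term:
  P(1)·log₂(P(1)/Q(1)) = (11/36)·log₂((11/36)/(5/9)) = -0.26354
  P(2)·log₂(P(2)/Q(2)) = (1/4)·log₂((1/4)/(7/36)) = 0.09064
  P(3)·log₂(P(3)/Q(3)) = (1/12)·log₂((1/12)/(7/36)) = -0.10187
  P(4)·log₂(P(4)/Q(4)) = (13/36)·log₂((13/36)/(1/18)) = 0.97516

D_KL(P||Q) = -0.26354 + 0.09064 - 0.10187 + 0.97516 = 0.70039 ≈ 0.7004 bits

D_KL(Q||P) = Σ Q(x) log₂(Q(x)/P(x))

Computing term by term:
  Q(1)·log₂(Q(1)/P(1)) = (5/9)·log₂((5/9)/(11/36)) = 0.47916
  Q(2)·log₂(Q(2)/P(2)) = (7/36)·log₂((7/36)/(1/4)) = -0.07050
  Q(3)·log₂(Q(3)/P(3)) = (7/36)·log₂((7/36)/(1/12)) = 0.23769
  Q(4)·log₂(Q(4)/P(4)) = (1/18)·log₂((1/18)/(13/36)) = -0.15002

D_KL(Q||P) = 0.47916 - 0.07050 + 0.23769 - 0.15002 = 0.49633 ≈ 0.4963 bits

These are NOT equal (difference: 0.2041 bits). KL divergence is asymmetric: D_KL(P||Q) ≠ D_KL(Q||P) in general.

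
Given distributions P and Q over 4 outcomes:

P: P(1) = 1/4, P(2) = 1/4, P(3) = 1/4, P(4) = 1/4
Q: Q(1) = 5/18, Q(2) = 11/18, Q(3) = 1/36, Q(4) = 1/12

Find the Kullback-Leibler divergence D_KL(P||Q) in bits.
0.8283 bits

D_KL(P||Q) = Σ P(x) log₂(P(x)/Q(x))

Computing term by term:
  P(1)·log₂(P(1)/Q(1)) = (1/4)·log₂((1/4)/(5/18)) = -0.03800
  P(2)·log₂(P(2)/Q(2)) = (1/4)·log₂((1/4)/(11/18)) = -0.32238
  P(3)·log₂(P(3)/Q(3)) = (1/4)·log₂((1/4)/(1/36)) = 0.79248
  P(4)·log₂(P(4)/Q(4)) = (1/4)·log₂((1/4)/(1/12)) = 0.39624

D_KL(P||Q) = -0.03800 - 0.32238 + 0.79248 + 0.39624 = 0.82834 ≈ 0.8283 bits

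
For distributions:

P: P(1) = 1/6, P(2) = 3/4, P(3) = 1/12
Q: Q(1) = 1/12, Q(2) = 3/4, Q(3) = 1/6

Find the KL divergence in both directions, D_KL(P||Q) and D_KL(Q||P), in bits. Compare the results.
D_KL(P||Q) = 0.0833 bits, D_KL(Q||P) = 0.0833 bits. The two directions give exactly the same value for this pair.

D_KL(P||Q) = Σ P(x) log₂(P(x)/Q(x))

Computing term by term:
  P(1)·log₂(P(1)/Q(1)) = (1/6)·log₂((1/6)/(1/12)) = 0.16667
  P(2)·log₂(P(2)/Q(2)) = (3/4)·log₂((3/4)/(3/4)) = 0.00000
  P(3)·log₂(P(3)/Q(3)) = (1/12)·log₂((1/12)/(1/6)) = -0.08333

D_KL(P||Q) = 0.16667 + 0.00000 - 0.08333 = 0.08334 ≈ 0.0833 bits

D_KL(Q||P) = Σ Q(x) log₂(Q(x)/P(x))

Computing term by term:
  Q(1)·log₂(Q(1)/P(1)) = (1/12)·log₂((1/12)/(1/6)) = -0.08333
  Q(2)·log₂(Q(2)/P(2)) = (3/4)·log₂((3/4)/(3/4)) = 0.00000
  Q(3)·log₂(Q(3)/P(3)) = (1/6)·log₂((1/6)/(1/12)) = 0.16667

D_KL(Q||P) = -0.08333 + 0.00000 + 0.16667 = 0.08334 ≈ 0.0833 bits

These ARE equal here. Q is P with outcomes relabeled (Q(1) = P(3), Q(3) = P(1)) by a relabeling that is its own inverse, so the two sums contain exactly the same terms in a different order. This is a special case — KL divergence is not symmetric in general: D_KL(P||Q) ≠ D_KL(Q||P) for most P, Q.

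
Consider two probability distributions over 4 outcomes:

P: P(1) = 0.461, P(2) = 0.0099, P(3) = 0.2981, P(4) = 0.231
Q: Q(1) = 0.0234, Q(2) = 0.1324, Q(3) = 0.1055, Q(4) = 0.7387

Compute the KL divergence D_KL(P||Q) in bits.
2.0047 bits

D_KL(P||Q) = Σ P(x) log₂(P(x)/Q(x))

Computing term by term:
  P(1)·log₂(P(1)/Q(1)) = 0.461·log₂(0.461/0.0234) = 1.98239
  P(2)·log₂(P(2)/Q(2)) = 0.0099·log₂(0.0099/0.1324) = -0.03704
  P(3)·log₂(P(3)/Q(3)) = 0.2981·log₂(0.2981/0.1055) = 0.44672
  P(4)·log₂(P(4)/Q(4)) = 0.231·log₂(0.231/0.7387) = -0.38741

D_KL(P||Q) = 1.98239 - 0.03704 + 0.44672 - 0.38741 = 2.00466 ≈ 2.0047 bits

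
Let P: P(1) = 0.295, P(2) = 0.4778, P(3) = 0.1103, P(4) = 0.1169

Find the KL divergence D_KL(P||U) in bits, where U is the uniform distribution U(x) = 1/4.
0.2585 bits

U(i) = 1/4 for all i

D_KL(P||U) = Σ P(x) log₂(P(x) / (1/4))
           = Σ P(x) log₂(P(x)) + log₂(4)
           = log₂(4) - H(P)

H(P) = -Σ P(x) log₂(P(x)):
  -P(1)·log₂(P(1)) = -(0.295)·log₂(0.295) = 0.51956
  -P(2)·log₂(P(2)) = -(0.4778)·log₂(0.4778) = 0.50911
  -P(3)·log₂(P(3)) = -(0.1103)·log₂(0.1103) = 0.35081
  -P(4)·log₂(P(4)) = -(0.1169)·log₂(0.1169) = 0.36200
H(P) = 0.51956 + 0.50911 + 0.35081 + 0.36200 = 1.74148 bits

log₂(4) = 2.00000 bits

D_KL(P||U) = 2.00000 - 1.74148 = 0.25852 ≈ 0.2585 bits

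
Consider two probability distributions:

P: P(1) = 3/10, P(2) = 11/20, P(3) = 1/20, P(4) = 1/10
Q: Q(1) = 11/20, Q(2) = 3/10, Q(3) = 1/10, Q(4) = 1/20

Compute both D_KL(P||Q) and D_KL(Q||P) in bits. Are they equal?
D_KL(P||Q) = 0.2686 bits, D_KL(Q||P) = 0.2686 bits. Yes, in this case they are equal (although KL divergence is not symmetric in general).

D_KL(P||Q) = Σ P(x) log₂(P(x)/Q(x))

Computing term by term:
  P(1)·log₂(P(1)/Q(1)) = (3/10)·log₂((3/10)/(11/20)) = -0.26234
  P(2)·log₂(P(2)/Q(2)) = (11/20)·log₂((11/20)/(3/10)) = 0.48096
  P(3)·log₂(P(3)/Q(3)) = (1/20)·log₂((1/20)/(1/10)) = -0.05000
  P(4)·log₂(P(4)/Q(4)) = (1/10)·log₂((1/10)/(1/20)) = 0.10000

D_KL(P||Q) = -0.26234 + 0.48096 - 0.05000 + 0.10000 = 0.26862 ≈ 0.2686 bits

D_KL(Q||P) = Σ Q(x) log₂(Q(x)/P(x))

Computing term by term:
  Q(1)·log₂(Q(1)/P(1)) = (11/20)·log₂((11/20)/(3/10)) = 0.48096
  Q(2)·log₂(Q(2)/P(2)) = (3/10)·log₂((3/10)/(11/20)) = -0.26234
  Q(3)·log₂(Q(3)/P(3)) = (1/10)·log₂((1/10)/(1/20)) = 0.10000
  Q(4)·log₂(Q(4)/P(4)) = (1/20)·log₂((1/20)/(1/10)) = -0.05000

D_KL(Q||P) = 0.48096 - 0.26234 + 0.10000 - 0.05000 = 0.26862 ≈ 0.2686 bits

These ARE equal here. Q is P with outcomes relabeled (Q(1) = P(2), Q(2) = P(1), Q(3) = P(4), Q(4) = P(3)) by a relabeling that is its own inverse, so the two sums contain exactly the same terms in a different order. This is a special case — KL divergence is not symmetric in general: D_KL(P||Q) ≠ D_KL(Q||P) for most P, Q.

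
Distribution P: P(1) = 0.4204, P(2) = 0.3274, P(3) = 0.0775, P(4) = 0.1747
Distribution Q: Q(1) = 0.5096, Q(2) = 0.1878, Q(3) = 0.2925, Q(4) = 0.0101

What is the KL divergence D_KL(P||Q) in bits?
0.7158 bits

D_KL(P||Q) = Σ P(x) log₂(P(x)/Q(x))

Computing term by term:
  P(1)·log₂(P(1)/Q(1)) = 0.4204·log₂(0.4204/0.5096) = -0.11670
  P(2)·log₂(P(2)/Q(2)) = 0.3274·log₂(0.3274/0.1878) = 0.26253
  P(3)·log₂(P(3)/Q(3)) = 0.0775·log₂(0.0775/0.2925) = -0.14850
  P(4)·log₂(P(4)/Q(4)) = 0.1747·log₂(0.1747/0.0101) = 0.71845

D_KL(P||Q) = -0.11670 + 0.26253 - 0.14850 + 0.71845 = 0.71578 ≈ 0.7158 bits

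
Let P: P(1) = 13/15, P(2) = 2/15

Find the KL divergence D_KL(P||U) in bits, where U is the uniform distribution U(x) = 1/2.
0.4335 bits

U(i) = 1/2 for all i

D_KL(P||U) = Σ P(x) log₂(P(x) / (1/2))
           = Σ P(x) log₂(P(x)) + log₂(2)
           = log₂(2) - H(P)

H(P) = -Σ P(x) log₂(P(x)):
  -P(1)·log₂(P(1)) = -(13/15)·log₂(13/15) = 0.17892
  -P(2)·log₂(P(2)) = -(2/15)·log₂(2/15) = 0.38759
H(P) = 0.17892 + 0.38759 = 0.56651 bits

log₂(2) = 1.00000 bits

D_KL(P||U) = 1.00000 - 0.56651 = 0.43349 ≈ 0.4335 bits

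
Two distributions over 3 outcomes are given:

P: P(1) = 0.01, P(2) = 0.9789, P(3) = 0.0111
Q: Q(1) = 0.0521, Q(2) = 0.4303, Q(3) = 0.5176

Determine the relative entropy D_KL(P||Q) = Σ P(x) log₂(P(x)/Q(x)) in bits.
1.0755 bits

D_KL(P||Q) = Σ P(x) log₂(P(x)/Q(x))

Computing term by term:
  P(1)·log₂(P(1)/Q(1)) = 0.01·log₂(0.01/0.0521) = -0.02381
  P(2)·log₂(P(2)/Q(2)) = 0.9789·log₂(0.9789/0.4303) = 1.16080
  P(3)·log₂(P(3)/Q(3)) = 0.0111·log₂(0.0111/0.5176) = -0.06153

D_KL(P||Q) = -0.02381 + 1.16080 - 0.06153 = 1.07546 ≈ 1.0755 bits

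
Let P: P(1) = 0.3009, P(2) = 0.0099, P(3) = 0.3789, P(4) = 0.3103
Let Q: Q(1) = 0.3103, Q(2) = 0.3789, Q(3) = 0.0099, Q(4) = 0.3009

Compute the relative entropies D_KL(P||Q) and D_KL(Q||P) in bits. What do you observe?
D_KL(P||Q) = 1.9407 bits, D_KL(Q||P) = 1.9407 bits. The two directions give the same value here, because Q is a self-inverse relabeling of P; in general KL divergence is asymmetric.

D_KL(P||Q) = Σ P(x) log₂(P(x)/Q(x))

Computing term by term:
  P(1)·log₂(P(1)/Q(1)) = 0.3009·log₂(0.3009/0.3103) = -0.01335
  P(2)·log₂(P(2)/Q(2)) = 0.0099·log₂(0.0099/0.3789) = -0.05206
  P(3)·log₂(P(3)/Q(3)) = 0.3789·log₂(0.3789/0.0099) = 1.99235
  P(4)·log₂(P(4)/Q(4)) = 0.3103·log₂(0.3103/0.3009) = 0.01377

D_KL(P||Q) = -0.01335 - 0.05206 + 1.99235 + 0.01377 = 1.94071 ≈ 1.9407 bits

D_KL(Q||P) = Σ Q(x) log₂(Q(x)/P(x))

Computing term by term:
  Q(1)·log₂(Q(1)/P(1)) = 0.3103·log₂(0.3103/0.3009) = 0.01377
  Q(2)·log₂(Q(2)/P(2)) = 0.3789·log₂(0.3789/0.0099) = 1.99235
  Q(3)·log₂(Q(3)/P(3)) = 0.0099·log₂(0.0099/0.3789) = -0.05206
  Q(4)·log₂(Q(4)/P(4)) = 0.3009·log₂(0.3009/0.3103) = -0.01335

D_KL(Q||P) = 0.01377 + 1.99235 - 0.05206 - 0.01335 = 1.94071 ≈ 1.9407 bits

These ARE equal here. Q is P with outcomes relabeled (Q(1) = P(4), Q(2) = P(3), Q(3) = P(2), Q(4) = P(1)) by a relabeling that is its own inverse, so the two sums contain exactly the same terms in a different order. This is a special case — KL divergence is not symmetric in general: D_KL(P||Q) ≠ D_KL(Q||P) for most P, Q.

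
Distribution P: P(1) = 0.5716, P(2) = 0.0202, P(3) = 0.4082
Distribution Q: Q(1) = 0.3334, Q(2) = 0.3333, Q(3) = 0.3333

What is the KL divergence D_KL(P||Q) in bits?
0.4822 bits

D_KL(P||Q) = Σ P(x) log₂(P(x)/Q(x))

Computing term by term:
  P(1)·log₂(P(1)/Q(1)) = 0.5716·log₂(0.5716/0.3334) = 0.44456
  P(2)·log₂(P(2)/Q(2)) = 0.0202·log₂(0.0202/0.3333) = -0.08170
  P(3)·log₂(P(3)/Q(3)) = 0.4082·log₂(0.4082/0.3333) = 0.11938

D_KL(P||Q) = 0.44456 - 0.08170 + 0.11938 = 0.48224 ≈ 0.4822 bits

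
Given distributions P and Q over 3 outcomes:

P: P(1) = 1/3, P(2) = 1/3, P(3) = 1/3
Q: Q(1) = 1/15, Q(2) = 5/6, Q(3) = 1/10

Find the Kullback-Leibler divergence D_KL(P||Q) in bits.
0.9123 bits

D_KL(P||Q) = Σ P(x) log₂(P(x)/Q(x))

Computing term by term:
  P(1)·log₂(P(1)/Q(1)) = (1/3)·log₂((1/3)/(1/15)) = 0.77398
  P(2)·log₂(P(2)/Q(2)) = (1/3)·log₂((1/3)/(5/6)) = -0.44064
  P(3)·log₂(P(3)/Q(3)) = (1/3)·log₂((1/3)/(1/10)) = 0.57899

D_KL(P||Q) = 0.77398 - 0.44064 + 0.57899 = 0.91233 ≈ 0.9123 bits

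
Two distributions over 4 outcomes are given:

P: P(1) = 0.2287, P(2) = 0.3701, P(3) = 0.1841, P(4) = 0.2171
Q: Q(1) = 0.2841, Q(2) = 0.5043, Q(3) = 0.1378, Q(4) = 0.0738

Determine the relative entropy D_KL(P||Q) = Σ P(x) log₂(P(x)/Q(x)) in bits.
0.1781 bits

D_KL(P||Q) = Σ P(x) log₂(P(x)/Q(x))

Computing term by term:
  P(1)·log₂(P(1)/Q(1)) = 0.2287·log₂(0.2287/0.2841) = -0.07157
  P(2)·log₂(P(2)/Q(2)) = 0.3701·log₂(0.3701/0.5043) = -0.16520
  P(3)·log₂(P(3)/Q(3)) = 0.1841·log₂(0.1841/0.1378) = 0.07694
  P(4)·log₂(P(4)/Q(4)) = 0.2171·log₂(0.2171/0.0738) = 0.33795

D_KL(P||Q) = -0.07157 - 0.16520 + 0.07694 + 0.33795 = 0.17812 ≈ 0.1781 bits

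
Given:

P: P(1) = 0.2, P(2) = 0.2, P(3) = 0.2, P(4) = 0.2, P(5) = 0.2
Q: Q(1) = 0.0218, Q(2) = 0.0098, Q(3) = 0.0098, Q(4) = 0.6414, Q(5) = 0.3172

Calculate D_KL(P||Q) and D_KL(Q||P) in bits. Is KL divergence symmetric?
D_KL(P||Q) = 1.9106 bits, D_KL(Q||P) = 1.1344 bits. No, KL divergence is not symmetric.

D_KL(P||Q) = Σ P(x) log₂(P(x)/Q(x))

Computing term by term:
  P(1)·log₂(P(1)/Q(1)) = 0.2·log₂(0.2/0.0218) = 0.63952
  P(2)·log₂(P(2)/Q(2)) = 0.2·log₂(0.2/0.0098) = 0.87021
  P(3)·log₂(P(3)/Q(3)) = 0.2·log₂(0.2/0.0098) = 0.87021
  P(4)·log₂(P(4)/Q(4)) = 0.2·log₂(0.2/0.6414) = -0.33624
  P(5)·log₂(P(5)/Q(5)) = 0.2·log₂(0.2/0.3172) = -0.13308

D_KL(P||Q) = 0.63952 + 0.87021 + 0.87021 - 0.33624 - 0.13308 = 1.91062 ≈ 1.9106 bits

D_KL(Q||P) = Σ Q(x) log₂(Q(x)/P(x))

Computing term by term:
  Q(1)·log₂(Q(1)/P(1)) = 0.0218·log₂(0.0218/0.2) = -0.06971
  Q(2)·log₂(Q(2)/P(2)) = 0.0098·log₂(0.0098/0.2) = -0.04264
  Q(3)·log₂(Q(3)/P(3)) = 0.0098·log₂(0.0098/0.2) = -0.04264
  Q(4)·log₂(Q(4)/P(4)) = 0.6414·log₂(0.6414/0.2) = 1.07834
  Q(5)·log₂(Q(5)/P(5)) = 0.3172·log₂(0.3172/0.2) = 0.21106

D_KL(Q||P) = -0.06971 - 0.04264 - 0.04264 + 1.07834 + 0.21106 = 1.13441 ≈ 1.1344 bits

These are NOT equal (difference: 0.7762 bits). KL divergence is asymmetric: D_KL(P||Q) ≠ D_KL(Q||P) in general.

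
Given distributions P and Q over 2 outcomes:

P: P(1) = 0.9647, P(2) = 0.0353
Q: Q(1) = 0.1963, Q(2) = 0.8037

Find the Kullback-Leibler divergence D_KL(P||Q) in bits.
2.0568 bits

D_KL(P||Q) = Σ P(x) log₂(P(x)/Q(x))

Computing term by term:
  P(1)·log₂(P(1)/Q(1)) = 0.9647·log₂(0.9647/0.1963) = 2.21594
  P(2)·log₂(P(2)/Q(2)) = 0.0353·log₂(0.0353/0.8037) = -0.15916

D_KL(P||Q) = 2.21594 - 0.15916 = 2.05678 ≈ 2.0568 bits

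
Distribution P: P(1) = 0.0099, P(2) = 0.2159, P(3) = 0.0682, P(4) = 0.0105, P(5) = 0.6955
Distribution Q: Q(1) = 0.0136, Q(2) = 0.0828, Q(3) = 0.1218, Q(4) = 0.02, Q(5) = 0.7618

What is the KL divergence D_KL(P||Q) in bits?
0.1358 bits

D_KL(P||Q) = Σ P(x) log₂(P(x)/Q(x))

Computing term by term:
  P(1)·log₂(P(1)/Q(1)) = 0.0099·log₂(0.0099/0.0136) = -0.00454
  P(2)·log₂(P(2)/Q(2)) = 0.2159·log₂(0.2159/0.0828) = 0.29852
  P(3)·log₂(P(3)/Q(3)) = 0.0682·log₂(0.0682/0.1218) = -0.05706
  P(4)·log₂(P(4)/Q(4)) = 0.0105·log₂(0.0105/0.02) = -0.00976
  P(5)·log₂(P(5)/Q(5)) = 0.6955·log₂(0.6955/0.7618) = -0.09136

D_KL(P||Q) = -0.00454 + 0.29852 - 0.05706 - 0.00976 - 0.09136 = 0.13580 ≈ 0.1358 bits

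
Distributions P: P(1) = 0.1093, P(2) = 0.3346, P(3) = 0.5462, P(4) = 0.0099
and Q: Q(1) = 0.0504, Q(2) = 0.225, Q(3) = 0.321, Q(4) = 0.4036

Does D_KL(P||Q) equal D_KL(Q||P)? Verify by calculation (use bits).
D_KL(P||Q) = 0.6795 bits, D_KL(Q||P) = 1.7277 bits. No — D_KL(P||Q) ≠ D_KL(Q||P) for this pair.

D_KL(P||Q) = Σ P(x) log₂(P(x)/Q(x))

Computing term by term:
  P(1)·log₂(P(1)/Q(1)) = 0.1093·log₂(0.1093/0.0504) = 0.12207
  P(2)·log₂(P(2)/Q(2)) = 0.3346·log₂(0.3346/0.225) = 0.19156
  P(3)·log₂(P(3)/Q(3)) = 0.5462·log₂(0.5462/0.321) = 0.41886
  P(4)·log₂(P(4)/Q(4)) = 0.0099·log₂(0.0099/0.4036) = -0.05296

D_KL(P||Q) = 0.12207 + 0.19156 + 0.41886 - 0.05296 = 0.67953 ≈ 0.6795 bits

D_KL(Q||P) = Σ Q(x) log₂(Q(x)/P(x))

Computing term by term:
  Q(1)·log₂(Q(1)/P(1)) = 0.0504·log₂(0.0504/0.1093) = -0.05629
  Q(2)·log₂(Q(2)/P(2)) = 0.225·log₂(0.225/0.3346) = -0.12882
  Q(3)·log₂(Q(3)/P(3)) = 0.321·log₂(0.321/0.5462) = -0.24616
  Q(4)·log₂(Q(4)/P(4)) = 0.4036·log₂(0.4036/0.0099) = 2.15900

D_KL(Q||P) = -0.05629 - 0.12882 - 0.24616 + 2.15900 = 1.72773 ≈ 1.7277 bits

These are NOT equal (difference: 1.0482 bits). KL divergence is asymmetric: D_KL(P||Q) ≠ D_KL(Q||P) in general.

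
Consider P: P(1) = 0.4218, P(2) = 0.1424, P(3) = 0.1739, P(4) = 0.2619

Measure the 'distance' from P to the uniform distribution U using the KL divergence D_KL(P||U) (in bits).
0.1292 bits

U(i) = 1/4 for all i

D_KL(P||U) = Σ P(x) log₂(P(x) / (1/4))
           = Σ P(x) log₂(P(x)) + log₂(4)
           = log₂(4) - H(P)

H(P) = -Σ P(x) log₂(P(x)):
  -P(1)·log₂(P(1)) = -(0.4218)·log₂(0.4218) = 0.52530
  -P(2)·log₂(P(2)) = -(0.1424)·log₂(0.1424) = 0.40043
  -P(3)·log₂(P(3)) = -(0.1739)·log₂(0.1739) = 0.43887
  -P(4)·log₂(P(4)) = -(0.2619)·log₂(0.2619) = 0.50623
H(P) = 0.52530 + 0.40043 + 0.43887 + 0.50623 = 1.87083 bits

log₂(4) = 2.00000 bits

D_KL(P||U) = 2.00000 - 1.87083 = 0.12917 ≈ 0.1292 bits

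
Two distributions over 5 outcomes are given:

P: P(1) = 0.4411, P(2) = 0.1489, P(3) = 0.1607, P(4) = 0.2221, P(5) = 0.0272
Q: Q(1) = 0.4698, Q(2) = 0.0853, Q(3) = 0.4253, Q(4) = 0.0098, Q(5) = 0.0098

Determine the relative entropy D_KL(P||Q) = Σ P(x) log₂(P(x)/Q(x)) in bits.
0.8939 bits

D_KL(P||Q) = Σ P(x) log₂(P(x)/Q(x))

Computing term by term:
  P(1)·log₂(P(1)/Q(1)) = 0.4411·log₂(0.4411/0.4698) = -0.04011
  P(2)·log₂(P(2)/Q(2)) = 0.1489·log₂(0.1489/0.0853) = 0.11967
  P(3)·log₂(P(3)/Q(3)) = 0.1607·log₂(0.1607/0.4253) = -0.22564
  P(4)·log₂(P(4)/Q(4)) = 0.2221·log₂(0.2221/0.0098) = 0.99996
  P(5)·log₂(P(5)/Q(5)) = 0.0272·log₂(0.0272/0.0098) = 0.04006

D_KL(P||Q) = -0.04011 + 0.11967 - 0.22564 + 0.99996 + 0.04006 = 0.89394 ≈ 0.8939 bits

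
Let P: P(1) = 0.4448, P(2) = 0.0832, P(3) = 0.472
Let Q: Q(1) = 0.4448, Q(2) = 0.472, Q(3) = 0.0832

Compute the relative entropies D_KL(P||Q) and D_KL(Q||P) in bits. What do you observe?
D_KL(P||Q) = 0.9736 bits, D_KL(Q||P) = 0.9736 bits. The two directions give the same value here, because Q is a self-inverse relabeling of P; in general KL divergence is asymmetric.

D_KL(P||Q) = Σ P(x) log₂(P(x)/Q(x))

Computing term by term:
  P(1)·log₂(P(1)/Q(1)) = 0.4448·log₂(0.4448/0.4448) = 0.00000
  P(2)·log₂(P(2)/Q(2)) = 0.0832·log₂(0.0832/0.472) = -0.20834
  P(3)·log₂(P(3)/Q(3)) = 0.472·log₂(0.472/0.0832) = 1.18195

D_KL(P||Q) = 0.00000 - 0.20834 + 1.18195 = 0.97361 ≈ 0.9736 bits

D_KL(Q||P) = Σ Q(x) log₂(Q(x)/P(x))

Computing term by term:
  Q(1)·log₂(Q(1)/P(1)) = 0.4448·log₂(0.4448/0.4448) = 0.00000
  Q(2)·log₂(Q(2)/P(2)) = 0.472·log₂(0.472/0.0832) = 1.18195
  Q(3)·log₂(Q(3)/P(3)) = 0.0832·log₂(0.0832/0.472) = -0.20834

D_KL(Q||P) = 0.00000 + 1.18195 - 0.20834 = 0.97361 ≈ 0.9736 bits

These ARE equal here. Q is P with outcomes relabeled (Q(2) = P(3), Q(3) = P(2)) by a relabeling that is its own inverse, so the two sums contain exactly the same terms in a different order. This is a special case — KL divergence is not symmetric in general: D_KL(P||Q) ≠ D_KL(Q||P) for most P, Q.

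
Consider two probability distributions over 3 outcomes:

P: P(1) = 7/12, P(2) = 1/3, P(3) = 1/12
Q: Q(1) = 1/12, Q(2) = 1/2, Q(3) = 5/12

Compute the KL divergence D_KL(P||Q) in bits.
1.2491 bits

D_KL(P||Q) = Σ P(x) log₂(P(x)/Q(x))

Computing term by term:
  P(1)·log₂(P(1)/Q(1)) = (7/12)·log₂((7/12)/(1/12)) = 1.63762
  P(2)·log₂(P(2)/Q(2)) = (1/3)·log₂((1/3)/(1/2)) = -0.19499
  P(3)·log₂(P(3)/Q(3)) = (1/12)·log₂((1/12)/(5/12)) = -0.19349

D_KL(P||Q) = 1.63762 - 0.19499 - 0.19349 = 1.24914 ≈ 1.2491 bits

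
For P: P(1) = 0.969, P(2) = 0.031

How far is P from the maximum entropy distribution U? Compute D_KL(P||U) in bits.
0.8006 bits

U(i) = 1/2 for all i

D_KL(P||U) = Σ P(x) log₂(P(x) / (1/2))
           = Σ P(x) log₂(P(x)) + log₂(2)
           = log₂(2) - H(P)

H(P) = -Σ P(x) log₂(P(x)):
  -P(1)·log₂(P(1)) = -(0.969)·log₂(0.969) = 0.04402
  -P(2)·log₂(P(2)) = -(0.031)·log₂(0.031) = 0.15536
H(P) = 0.04402 + 0.15536 = 0.19938 bits

log₂(2) = 1.00000 bits

D_KL(P||U) = 1.00000 - 0.19938 = 0.80062 ≈ 0.8006 bits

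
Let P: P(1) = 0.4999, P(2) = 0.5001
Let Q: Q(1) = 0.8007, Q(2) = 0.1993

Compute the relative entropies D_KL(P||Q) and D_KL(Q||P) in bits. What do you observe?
D_KL(P||Q) = 0.3240 bits, D_KL(Q||P) = 0.2796 bits. The two directions give different values (D_KL(P||Q) exceeds D_KL(Q||P) by 0.0444 bits): KL divergence is asymmetric.

D_KL(P||Q) = Σ P(x) log₂(P(x)/Q(x))

Computing term by term:
  P(1)·log₂(P(1)/Q(1)) = 0.4999·log₂(0.4999/0.8007) = -0.33974
  P(2)·log₂(P(2)/Q(2)) = 0.5001·log₂(0.5001/0.1993) = 0.66377

D_KL(P||Q) = -0.33974 + 0.66377 = 0.32403 ≈ 0.3240 bits

D_KL(Q||P) = Σ Q(x) log₂(Q(x)/P(x))

Computing term by term:
  Q(1)·log₂(Q(1)/P(1)) = 0.8007·log₂(0.8007/0.4999) = 0.54417
  Q(2)·log₂(Q(2)/P(2)) = 0.1993·log₂(0.1993/0.5001) = -0.26453

D_KL(Q||P) = 0.54417 - 0.26453 = 0.27964 ≈ 0.2796 bits

These are NOT equal (difference: 0.0444 bits). KL divergence is asymmetric: D_KL(P||Q) ≠ D_KL(Q||P) in general.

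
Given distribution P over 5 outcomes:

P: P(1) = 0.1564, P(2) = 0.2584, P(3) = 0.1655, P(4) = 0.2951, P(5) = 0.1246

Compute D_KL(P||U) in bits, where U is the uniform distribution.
0.0754 bits

U(i) = 1/5 for all i

D_KL(P||U) = Σ P(x) log₂(P(x) / (1/5))
           = Σ P(x) log₂(P(x)) + log₂(5)
           = log₂(5) - H(P)

H(P) = -Σ P(x) log₂(P(x)):
  -P(1)·log₂(P(1)) = -(0.1564)·log₂(0.1564) = 0.41863
  -P(2)·log₂(P(2)) = -(0.2584)·log₂(0.2584) = 0.50448
  -P(3)·log₂(P(3)) = -(0.1655)·log₂(0.1655) = 0.42949
  -P(4)·log₂(P(4)) = -(0.2951)·log₂(0.2951) = 0.51959
  -P(5)·log₂(P(5)) = -(0.1246)·log₂(0.1246) = 0.37438
H(P) = 0.41863 + 0.50448 + 0.42949 + 0.51959 + 0.37438 = 2.24657 bits

log₂(5) = 2.32193 bits

D_KL(P||U) = 2.32193 - 2.24657 = 0.07536 ≈ 0.0754 bits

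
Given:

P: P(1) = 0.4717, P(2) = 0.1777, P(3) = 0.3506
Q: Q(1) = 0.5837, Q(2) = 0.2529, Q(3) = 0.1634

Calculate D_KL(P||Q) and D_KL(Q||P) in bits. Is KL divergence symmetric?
D_KL(P||Q) = 0.1507 bits, D_KL(Q||P) = 0.1282 bits. No, KL divergence is not symmetric.

D_KL(P||Q) = Σ P(x) log₂(P(x)/Q(x))

Computing term by term:
  P(1)·log₂(P(1)/Q(1)) = 0.4717·log₂(0.4717/0.5837) = -0.14498
  P(2)·log₂(P(2)/Q(2)) = 0.1777·log₂(0.1777/0.2529) = -0.09047
  P(3)·log₂(P(3)/Q(3)) = 0.3506·log₂(0.3506/0.1634) = 0.38616

D_KL(P||Q) = -0.14498 - 0.09047 + 0.38616 = 0.15071 ≈ 0.1507 bits

D_KL(Q||P) = Σ Q(x) log₂(Q(x)/P(x))

Computing term by term:
  Q(1)·log₂(Q(1)/P(1)) = 0.5837·log₂(0.5837/0.4717) = 0.17940
  Q(2)·log₂(Q(2)/P(2)) = 0.2529·log₂(0.2529/0.1777) = 0.12876
  Q(3)·log₂(Q(3)/P(3)) = 0.1634·log₂(0.1634/0.3506) = -0.17997

D_KL(Q||P) = 0.17940 + 0.12876 - 0.17997 = 0.12819 ≈ 0.1282 bits

These are NOT equal (difference: 0.0225 bits). KL divergence is asymmetric: D_KL(P||Q) ≠ D_KL(Q||P) in general.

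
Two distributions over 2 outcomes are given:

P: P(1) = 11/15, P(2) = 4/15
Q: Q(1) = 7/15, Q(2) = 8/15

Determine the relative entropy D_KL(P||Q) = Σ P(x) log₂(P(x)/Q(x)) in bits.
0.2115 bits

D_KL(P||Q) = Σ P(x) log₂(P(x)/Q(x))

Computing term by term:
  P(1)·log₂(P(1)/Q(1)) = (11/15)·log₂((11/15)/(7/15)) = 0.47819
  P(2)·log₂(P(2)/Q(2)) = (4/15)·log₂((4/15)/(8/15)) = -0.26667

D_KL(P||Q) = 0.47819 - 0.26667 = 0.21152 ≈ 0.2115 bits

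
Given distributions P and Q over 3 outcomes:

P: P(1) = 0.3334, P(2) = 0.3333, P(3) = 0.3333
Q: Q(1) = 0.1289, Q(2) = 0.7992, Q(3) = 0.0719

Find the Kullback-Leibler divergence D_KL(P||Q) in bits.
0.7741 bits

D_KL(P||Q) = Σ P(x) log₂(P(x)/Q(x))

Computing term by term:
  P(1)·log₂(P(1)/Q(1)) = 0.3334·log₂(0.3334/0.1289) = 0.45709
  P(2)·log₂(P(2)/Q(2)) = 0.3333·log₂(0.3333/0.7992) = -0.42054
  P(3)·log₂(P(3)/Q(3)) = 0.3333·log₂(0.3333/0.0719) = 0.73751

D_KL(P||Q) = 0.45709 - 0.42054 + 0.73751 = 0.77406 ≈ 0.7741 bits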